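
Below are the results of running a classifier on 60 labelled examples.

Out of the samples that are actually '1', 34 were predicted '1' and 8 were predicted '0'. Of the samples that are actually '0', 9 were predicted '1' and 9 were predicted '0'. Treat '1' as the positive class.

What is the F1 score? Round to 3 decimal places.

Precision = TP/(TP+FP) = 34/43 = 0.7907
Recall = TP/(TP+FN) = 34/42 = 0.8095
F1 = 2·TP/(2·TP+FP+FN) = 68/85 = 0.800

0.800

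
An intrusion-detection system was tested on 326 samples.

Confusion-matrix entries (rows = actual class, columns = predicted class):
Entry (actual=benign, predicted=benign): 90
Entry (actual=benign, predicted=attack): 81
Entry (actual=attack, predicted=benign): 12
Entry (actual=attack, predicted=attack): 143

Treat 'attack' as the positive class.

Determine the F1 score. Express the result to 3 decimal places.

0.755

Precision = TP/(TP+FP) = 143/224 = 0.6384
Recall = TP/(TP+FN) = 143/155 = 0.9226
F1 = 2·TP/(2·TP+FP+FN) = 286/379 = 0.755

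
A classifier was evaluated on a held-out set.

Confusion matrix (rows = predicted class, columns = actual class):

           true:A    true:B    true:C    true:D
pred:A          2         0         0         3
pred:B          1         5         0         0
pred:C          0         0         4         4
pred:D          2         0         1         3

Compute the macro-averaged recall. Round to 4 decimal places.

Per-class recall (TP/(TP+FN)):
  A: TP=2, FN=1+0+2=3 → 2/5 = 0.40000
  B: TP=5, FN=0+0+0=0 → 5/5 = 1.00000
  C: TP=4, FN=0+0+1=1 → 4/5 = 0.80000
  D: TP=3, FN=3+0+4=7 → 3/10 = 0.30000
Macro-recall = mean = (0.40000 + 1.00000 + 0.80000 + 0.30000) / 4 = 0.6250

0.6250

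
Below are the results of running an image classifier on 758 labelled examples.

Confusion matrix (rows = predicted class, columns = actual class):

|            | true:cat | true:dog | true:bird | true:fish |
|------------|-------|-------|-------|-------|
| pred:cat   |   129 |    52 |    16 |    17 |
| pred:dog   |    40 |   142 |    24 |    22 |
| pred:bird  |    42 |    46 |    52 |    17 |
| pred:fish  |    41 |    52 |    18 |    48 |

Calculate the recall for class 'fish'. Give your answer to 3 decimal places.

recall = TP/(TP+FN).
fish: TP=48, FN=17+22+17=56 → 48/104 = 0.4615

0.462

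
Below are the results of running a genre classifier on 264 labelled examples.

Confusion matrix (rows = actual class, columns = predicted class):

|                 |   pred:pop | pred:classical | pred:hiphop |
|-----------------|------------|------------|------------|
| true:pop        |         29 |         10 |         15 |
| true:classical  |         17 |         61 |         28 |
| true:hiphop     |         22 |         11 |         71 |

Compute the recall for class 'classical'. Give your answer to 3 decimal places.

recall = TP/(TP+FN).
classical: TP=61, FN=17+28=45 → 61/106 = 0.5755

0.575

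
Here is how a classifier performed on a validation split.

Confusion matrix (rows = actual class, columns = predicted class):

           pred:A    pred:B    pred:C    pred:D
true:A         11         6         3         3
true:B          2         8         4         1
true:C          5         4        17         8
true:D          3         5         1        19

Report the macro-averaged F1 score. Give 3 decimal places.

Per-class F1 score (2·TP/(2·TP+FP+FN)):
  A: TP=11, FP=2+5+3=10, FN=6+3+3=12 → 22/44 = 0.5000
  B: TP=8, FP=6+4+5=15, FN=2+4+1=7 → 16/38 = 0.4211
  C: TP=17, FP=3+4+1=8, FN=5+4+8=17 → 34/59 = 0.5763
  D: TP=19, FP=3+1+8=12, FN=3+5+1=9 → 38/59 = 0.6441
Macro-F1 score = mean = (0.5000 + 0.4211 + 0.5763 + 0.6441) / 4 = 0.535

0.535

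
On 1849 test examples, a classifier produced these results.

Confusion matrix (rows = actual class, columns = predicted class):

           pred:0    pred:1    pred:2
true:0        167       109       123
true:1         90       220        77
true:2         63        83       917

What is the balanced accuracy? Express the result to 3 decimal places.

0.617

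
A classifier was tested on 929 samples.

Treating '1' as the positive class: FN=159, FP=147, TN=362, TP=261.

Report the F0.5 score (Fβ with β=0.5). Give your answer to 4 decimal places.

0.6360

Fβ = (1+β²)·TP / ((1+β²)·TP + β²·FN + FP), with β²=1/4
= 1.25·261 / (1.25·261 + 0.25·159 + 147) = 0.6360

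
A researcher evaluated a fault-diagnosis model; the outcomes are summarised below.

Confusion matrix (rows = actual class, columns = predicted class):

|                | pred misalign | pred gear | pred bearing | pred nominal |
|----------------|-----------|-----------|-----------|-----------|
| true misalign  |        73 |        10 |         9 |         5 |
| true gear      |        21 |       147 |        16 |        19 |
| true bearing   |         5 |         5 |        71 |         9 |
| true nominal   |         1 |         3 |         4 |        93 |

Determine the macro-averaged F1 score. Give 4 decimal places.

0.7767

Per-class F1 score (2·TP/(2·TP+FP+FN)):
  misalign: TP=73, FP=21+5+1=27, FN=10+9+5=24 → 146/197 = 0.74112
  gear: TP=147, FP=10+5+3=18, FN=21+16+19=56 → 294/368 = 0.79891
  bearing: TP=71, FP=9+16+4=29, FN=5+5+9=19 → 142/190 = 0.74737
  nominal: TP=93, FP=5+19+9=33, FN=1+3+4=8 → 186/227 = 0.81938
Macro-F1 score = mean = (0.74112 + 0.79891 + 0.74737 + 0.81938) / 4 = 0.7767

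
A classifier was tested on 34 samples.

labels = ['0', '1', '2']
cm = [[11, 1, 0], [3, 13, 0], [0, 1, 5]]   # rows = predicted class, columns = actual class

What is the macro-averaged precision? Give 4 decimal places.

0.8542

Per-class precision (TP/(TP+FP)):
  0: TP=11, FP=1+0=1 → 11/12 = 0.91667
  1: TP=13, FP=3+0=3 → 13/16 = 0.81250
  2: TP=5, FP=0+1=1 → 5/6 = 0.83333
Macro-precision = mean = (0.91667 + 0.81250 + 0.83333) / 3 = 0.8542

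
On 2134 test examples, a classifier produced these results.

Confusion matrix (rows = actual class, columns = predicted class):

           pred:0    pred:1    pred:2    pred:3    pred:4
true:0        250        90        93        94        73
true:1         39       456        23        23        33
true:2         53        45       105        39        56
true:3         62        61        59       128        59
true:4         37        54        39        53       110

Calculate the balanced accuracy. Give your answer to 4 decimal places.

0.4572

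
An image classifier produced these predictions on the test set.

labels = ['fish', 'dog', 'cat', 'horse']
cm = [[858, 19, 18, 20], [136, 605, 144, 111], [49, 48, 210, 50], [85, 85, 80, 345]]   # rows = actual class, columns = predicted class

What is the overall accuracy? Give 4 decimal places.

0.7049

Accuracy = trace / total = (858+605+210+345=2018) / 2863 = 2018/2863 = 0.7049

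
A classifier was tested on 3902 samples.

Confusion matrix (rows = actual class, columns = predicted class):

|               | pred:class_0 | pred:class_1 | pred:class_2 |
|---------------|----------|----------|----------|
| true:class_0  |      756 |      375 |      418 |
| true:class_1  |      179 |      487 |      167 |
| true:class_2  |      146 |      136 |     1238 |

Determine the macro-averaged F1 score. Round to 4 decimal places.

Per-class F1 score (2·TP/(2·TP+FP+FN)):
  class_0: TP=756, FP=179+146=325, FN=375+418=793 → 1512/2630 = 0.57490
  class_1: TP=487, FP=375+136=511, FN=179+167=346 → 974/1831 = 0.53195
  class_2: TP=1238, FP=418+167=585, FN=146+136=282 → 2476/3343 = 0.74065
Macro-F1 score = mean = (0.57490 + 0.53195 + 0.74065) / 3 = 0.6158

0.6158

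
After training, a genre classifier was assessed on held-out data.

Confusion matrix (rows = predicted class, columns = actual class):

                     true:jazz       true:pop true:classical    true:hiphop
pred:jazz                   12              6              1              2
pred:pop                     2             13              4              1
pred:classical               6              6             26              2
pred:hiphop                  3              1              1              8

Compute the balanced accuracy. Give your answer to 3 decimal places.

Balanced accuracy = mean of per-class recall.
  jazz: recall = 12/23 = 0.5217
  pop: recall = 13/26 = 0.5000
  classical: recall = 26/32 = 0.8125
  hiphop: recall = 8/13 = 0.6154
Mean = (0.5217 + 0.5000 + 0.8125 + 0.6154) / 4 = 0.612

0.612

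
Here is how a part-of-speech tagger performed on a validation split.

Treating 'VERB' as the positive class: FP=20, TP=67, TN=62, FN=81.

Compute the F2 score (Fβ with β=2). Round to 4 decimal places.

0.4934

Fβ = (1+β²)·TP / ((1+β²)·TP + β²·FN + FP), with β²=4
= 5·67 / (5·67 + 4·81 + 20) = 0.4934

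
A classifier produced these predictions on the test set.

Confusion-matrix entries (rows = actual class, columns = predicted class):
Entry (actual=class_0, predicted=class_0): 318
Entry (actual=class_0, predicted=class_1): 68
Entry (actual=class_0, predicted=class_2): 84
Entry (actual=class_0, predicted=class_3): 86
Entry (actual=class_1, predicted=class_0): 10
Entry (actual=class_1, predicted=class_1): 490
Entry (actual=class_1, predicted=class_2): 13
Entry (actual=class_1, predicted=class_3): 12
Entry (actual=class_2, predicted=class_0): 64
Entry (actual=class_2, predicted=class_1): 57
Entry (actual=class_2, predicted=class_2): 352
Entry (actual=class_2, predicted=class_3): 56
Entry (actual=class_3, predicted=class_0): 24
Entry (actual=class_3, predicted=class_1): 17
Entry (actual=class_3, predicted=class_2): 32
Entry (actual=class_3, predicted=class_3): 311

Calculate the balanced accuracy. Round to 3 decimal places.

0.745

Balanced accuracy = mean of per-class recall.
  class_0: recall = 318/556 = 0.5719
  class_1: recall = 490/525 = 0.9333
  class_2: recall = 352/529 = 0.6654
  class_3: recall = 311/384 = 0.8099
Mean = (0.5719 + 0.9333 + 0.6654 + 0.8099) / 4 = 0.745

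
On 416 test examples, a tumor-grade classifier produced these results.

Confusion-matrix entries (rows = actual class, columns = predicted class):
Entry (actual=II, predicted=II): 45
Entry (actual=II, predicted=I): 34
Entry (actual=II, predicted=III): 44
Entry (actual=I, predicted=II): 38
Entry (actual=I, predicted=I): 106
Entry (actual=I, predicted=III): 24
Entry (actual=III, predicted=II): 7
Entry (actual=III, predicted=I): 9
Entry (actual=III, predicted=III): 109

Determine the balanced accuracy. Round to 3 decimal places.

Balanced accuracy = mean of per-class recall.
  II: recall = 45/123 = 0.3659
  I: recall = 106/168 = 0.6310
  III: recall = 109/125 = 0.8720
Mean = (0.3659 + 0.6310 + 0.8720) / 3 = 0.623

0.623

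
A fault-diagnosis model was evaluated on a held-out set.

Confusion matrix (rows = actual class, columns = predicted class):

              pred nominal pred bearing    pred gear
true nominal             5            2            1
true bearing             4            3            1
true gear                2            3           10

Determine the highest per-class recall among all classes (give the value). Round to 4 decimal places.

0.6667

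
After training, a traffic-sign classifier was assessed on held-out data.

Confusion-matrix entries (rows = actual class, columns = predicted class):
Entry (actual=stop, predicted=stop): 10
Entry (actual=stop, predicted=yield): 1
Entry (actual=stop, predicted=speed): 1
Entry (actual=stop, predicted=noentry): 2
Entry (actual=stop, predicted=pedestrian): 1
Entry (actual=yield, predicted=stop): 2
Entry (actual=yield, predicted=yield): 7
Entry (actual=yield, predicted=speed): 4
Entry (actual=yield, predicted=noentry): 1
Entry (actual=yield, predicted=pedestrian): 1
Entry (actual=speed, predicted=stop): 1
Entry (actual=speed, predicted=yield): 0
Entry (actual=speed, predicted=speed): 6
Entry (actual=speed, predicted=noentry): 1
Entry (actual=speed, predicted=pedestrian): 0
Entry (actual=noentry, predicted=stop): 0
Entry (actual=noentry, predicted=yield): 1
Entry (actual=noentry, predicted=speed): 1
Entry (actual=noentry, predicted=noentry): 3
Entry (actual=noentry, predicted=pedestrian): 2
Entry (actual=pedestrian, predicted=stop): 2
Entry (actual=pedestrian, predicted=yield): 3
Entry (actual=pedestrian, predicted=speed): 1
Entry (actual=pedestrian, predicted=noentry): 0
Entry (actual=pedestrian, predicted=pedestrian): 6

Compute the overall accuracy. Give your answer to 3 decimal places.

0.561

Accuracy = trace / total = (10+7+6+3+6=32) / 57 = 32/57 = 0.561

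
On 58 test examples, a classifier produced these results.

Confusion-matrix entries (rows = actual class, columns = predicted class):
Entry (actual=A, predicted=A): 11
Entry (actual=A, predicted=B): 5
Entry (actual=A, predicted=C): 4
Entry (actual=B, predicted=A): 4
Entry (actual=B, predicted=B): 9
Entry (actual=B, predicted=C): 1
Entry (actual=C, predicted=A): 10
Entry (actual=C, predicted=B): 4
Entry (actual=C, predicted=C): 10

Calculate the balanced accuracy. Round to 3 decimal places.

Balanced accuracy = mean of per-class recall.
  A: recall = 11/20 = 0.5500
  B: recall = 9/14 = 0.6429
  C: recall = 10/24 = 0.4167
Mean = (0.5500 + 0.6429 + 0.4167) / 3 = 0.537

0.537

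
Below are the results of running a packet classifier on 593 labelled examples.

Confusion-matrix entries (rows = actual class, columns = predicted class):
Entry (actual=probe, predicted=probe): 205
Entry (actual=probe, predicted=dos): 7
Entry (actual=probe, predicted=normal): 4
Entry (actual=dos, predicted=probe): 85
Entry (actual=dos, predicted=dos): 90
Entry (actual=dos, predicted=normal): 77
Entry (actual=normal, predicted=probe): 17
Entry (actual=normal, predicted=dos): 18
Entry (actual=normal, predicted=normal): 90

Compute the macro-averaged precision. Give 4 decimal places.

0.6589

Per-class precision (TP/(TP+FP)):
  probe: TP=205, FP=85+17=102 → 205/307 = 0.66775
  dos: TP=90, FP=7+18=25 → 90/115 = 0.78261
  normal: TP=90, FP=4+77=81 → 90/171 = 0.52632
Macro-precision = mean = (0.66775 + 0.78261 + 0.52632) / 3 = 0.6589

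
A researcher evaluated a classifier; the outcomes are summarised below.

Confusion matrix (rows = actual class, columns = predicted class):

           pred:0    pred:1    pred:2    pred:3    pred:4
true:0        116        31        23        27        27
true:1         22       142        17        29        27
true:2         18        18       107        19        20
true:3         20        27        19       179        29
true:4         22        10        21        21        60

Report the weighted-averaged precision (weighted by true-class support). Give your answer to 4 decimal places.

0.5810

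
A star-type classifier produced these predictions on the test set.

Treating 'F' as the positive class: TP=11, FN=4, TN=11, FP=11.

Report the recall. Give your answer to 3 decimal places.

Recall = TP/(TP+FN) = 11/(11+4) = 11/15 = 0.733

0.733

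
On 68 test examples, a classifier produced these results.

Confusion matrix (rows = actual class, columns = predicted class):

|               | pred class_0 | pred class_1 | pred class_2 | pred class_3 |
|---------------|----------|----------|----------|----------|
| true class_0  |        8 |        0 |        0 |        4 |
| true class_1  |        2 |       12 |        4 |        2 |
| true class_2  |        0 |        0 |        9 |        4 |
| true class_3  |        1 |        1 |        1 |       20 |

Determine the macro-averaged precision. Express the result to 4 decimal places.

0.7400

Per-class precision (TP/(TP+FP)):
  class_0: TP=8, FP=2+0+1=3 → 8/11 = 0.72727
  class_1: TP=12, FP=0+0+1=1 → 12/13 = 0.92308
  class_2: TP=9, FP=0+4+1=5 → 9/14 = 0.64286
  class_3: TP=20, FP=4+2+4=10 → 20/30 = 0.66667
Macro-precision = mean = (0.72727 + 0.92308 + 0.64286 + 0.66667) / 4 = 0.7400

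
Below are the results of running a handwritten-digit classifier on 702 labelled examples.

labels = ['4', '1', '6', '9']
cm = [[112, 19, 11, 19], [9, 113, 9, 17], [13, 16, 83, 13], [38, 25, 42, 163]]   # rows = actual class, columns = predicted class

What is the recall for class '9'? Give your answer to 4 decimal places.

Treat '9' as positive and all other classes as negative.
recall = TP/(TP+FN).
9: TP=163, FN=38+25+42=105 → 163/268 = 0.60821

0.6082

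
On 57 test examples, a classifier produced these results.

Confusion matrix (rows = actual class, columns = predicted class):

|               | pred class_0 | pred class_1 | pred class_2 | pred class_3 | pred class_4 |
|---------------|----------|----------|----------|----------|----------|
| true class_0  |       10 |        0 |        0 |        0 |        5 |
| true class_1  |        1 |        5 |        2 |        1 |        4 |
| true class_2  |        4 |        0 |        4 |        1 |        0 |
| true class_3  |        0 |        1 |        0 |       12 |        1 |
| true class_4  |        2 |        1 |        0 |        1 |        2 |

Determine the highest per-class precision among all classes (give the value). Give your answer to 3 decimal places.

Per-class precision (TP/(TP+FP)):
  class_0: TP=10, FP=1+4+0+2=7 → 10/17 = 0.5882
  class_1: TP=5, FP=0+0+1+1=2 → 5/7 = 0.7143
  class_2: TP=4, FP=0+2+0+0=2 → 4/6 = 0.6667
  class_3: TP=12, FP=0+1+1+1=3 → 12/15 = 0.8000
  class_4: TP=2, FP=5+4+0+1=10 → 2/12 = 0.1667
Highest is class 'class_3' with precision = 0.800.

0.800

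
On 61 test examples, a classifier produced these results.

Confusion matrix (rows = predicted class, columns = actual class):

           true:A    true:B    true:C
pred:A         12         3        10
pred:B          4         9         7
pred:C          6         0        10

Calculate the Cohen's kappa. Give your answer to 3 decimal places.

0.268

Observed agreement pₒ = trace/N = 31/61 = 0.5082
Expected agreement pₑ = Σ (rowᵢ·colᵢ)/N² = (22·25 + 12·20 + 27·16)/61² = 0.3284
κ = (pₒ − pₑ)/(1 − pₑ) = (0.5082 − 0.3284)/(1 − 0.3284) = 0.268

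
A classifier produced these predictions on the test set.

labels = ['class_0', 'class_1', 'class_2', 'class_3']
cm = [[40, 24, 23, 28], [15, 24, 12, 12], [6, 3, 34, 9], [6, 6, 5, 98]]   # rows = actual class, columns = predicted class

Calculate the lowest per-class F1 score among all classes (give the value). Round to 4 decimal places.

0.4000

Per-class F1 score (2·TP/(2·TP+FP+FN)):
  class_0: TP=40, FP=15+6+6=27, FN=24+23+28=75 → 80/182 = 0.43956
  class_1: TP=24, FP=24+3+6=33, FN=15+12+12=39 → 48/120 = 0.40000
  class_2: TP=34, FP=23+12+5=40, FN=6+3+9=18 → 68/126 = 0.53968
  class_3: TP=98, FP=28+12+9=49, FN=6+6+5=17 → 196/262 = 0.74809
Lowest is class 'class_1' with F1 score = 0.4000.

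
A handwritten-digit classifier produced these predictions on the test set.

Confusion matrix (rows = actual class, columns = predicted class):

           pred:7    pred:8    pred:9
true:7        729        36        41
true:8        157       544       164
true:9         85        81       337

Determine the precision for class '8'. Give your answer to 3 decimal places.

Treat '8' as positive and all other classes as negative.
precision = TP/(TP+FP).
8: TP=544, FP=36+81=117 → 544/661 = 0.8230

0.823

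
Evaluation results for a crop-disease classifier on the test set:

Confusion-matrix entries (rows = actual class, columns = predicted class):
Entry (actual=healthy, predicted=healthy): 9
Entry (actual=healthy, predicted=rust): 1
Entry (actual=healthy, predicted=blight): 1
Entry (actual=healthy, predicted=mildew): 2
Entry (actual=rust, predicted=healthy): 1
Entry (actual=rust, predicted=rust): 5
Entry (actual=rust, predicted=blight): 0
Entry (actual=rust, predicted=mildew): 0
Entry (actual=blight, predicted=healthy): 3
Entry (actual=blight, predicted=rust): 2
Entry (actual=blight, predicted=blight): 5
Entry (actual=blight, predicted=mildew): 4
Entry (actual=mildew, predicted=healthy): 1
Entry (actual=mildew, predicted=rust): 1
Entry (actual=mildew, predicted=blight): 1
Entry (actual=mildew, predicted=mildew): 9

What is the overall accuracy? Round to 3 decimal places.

Accuracy = trace / total = (9+5+5+9=28) / 45 = 28/45 = 0.622

0.622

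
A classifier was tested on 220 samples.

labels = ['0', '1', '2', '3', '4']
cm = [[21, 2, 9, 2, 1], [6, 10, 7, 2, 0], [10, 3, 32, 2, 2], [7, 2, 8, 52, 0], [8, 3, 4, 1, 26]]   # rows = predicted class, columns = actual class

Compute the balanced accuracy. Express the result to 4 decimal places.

Balanced accuracy = mean of per-class recall.
  0: recall = 21/52 = 0.40385
  1: recall = 10/20 = 0.50000
  2: recall = 32/60 = 0.53333
  3: recall = 52/59 = 0.88136
  4: recall = 26/29 = 0.89655
Mean = (0.40385 + 0.50000 + 0.53333 + 0.88136 + 0.89655) / 5 = 0.6430

0.6430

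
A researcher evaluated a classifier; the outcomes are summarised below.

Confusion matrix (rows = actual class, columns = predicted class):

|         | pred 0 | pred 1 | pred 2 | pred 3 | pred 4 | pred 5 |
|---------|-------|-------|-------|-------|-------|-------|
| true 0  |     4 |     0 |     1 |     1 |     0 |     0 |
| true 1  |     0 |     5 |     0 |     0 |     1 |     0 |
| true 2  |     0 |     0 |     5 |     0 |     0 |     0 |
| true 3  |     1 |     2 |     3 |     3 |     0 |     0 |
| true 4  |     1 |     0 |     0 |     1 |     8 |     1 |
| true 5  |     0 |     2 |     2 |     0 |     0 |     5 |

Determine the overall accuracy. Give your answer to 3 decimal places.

0.652

Accuracy = trace / total = (4+5+5+3+8+5=30) / 46 = 30/46 = 0.652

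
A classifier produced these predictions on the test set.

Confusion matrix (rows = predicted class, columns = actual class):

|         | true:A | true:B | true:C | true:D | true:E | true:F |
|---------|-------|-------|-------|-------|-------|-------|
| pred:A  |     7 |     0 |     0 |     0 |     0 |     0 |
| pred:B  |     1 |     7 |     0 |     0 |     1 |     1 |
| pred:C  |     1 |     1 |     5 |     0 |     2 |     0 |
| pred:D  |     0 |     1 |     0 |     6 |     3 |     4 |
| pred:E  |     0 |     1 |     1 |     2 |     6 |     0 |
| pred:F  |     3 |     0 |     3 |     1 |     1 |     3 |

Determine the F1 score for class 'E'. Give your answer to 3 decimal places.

0.522

F1 score = 2·TP/(2·TP+FP+FN).
E: TP=6, FP=0+1+1+2+0=4, FN=0+1+2+3+1=7 → 12/23 = 0.5217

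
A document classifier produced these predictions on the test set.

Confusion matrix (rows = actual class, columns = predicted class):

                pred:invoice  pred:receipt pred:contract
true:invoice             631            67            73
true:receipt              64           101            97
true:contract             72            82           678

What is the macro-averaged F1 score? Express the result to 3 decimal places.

0.674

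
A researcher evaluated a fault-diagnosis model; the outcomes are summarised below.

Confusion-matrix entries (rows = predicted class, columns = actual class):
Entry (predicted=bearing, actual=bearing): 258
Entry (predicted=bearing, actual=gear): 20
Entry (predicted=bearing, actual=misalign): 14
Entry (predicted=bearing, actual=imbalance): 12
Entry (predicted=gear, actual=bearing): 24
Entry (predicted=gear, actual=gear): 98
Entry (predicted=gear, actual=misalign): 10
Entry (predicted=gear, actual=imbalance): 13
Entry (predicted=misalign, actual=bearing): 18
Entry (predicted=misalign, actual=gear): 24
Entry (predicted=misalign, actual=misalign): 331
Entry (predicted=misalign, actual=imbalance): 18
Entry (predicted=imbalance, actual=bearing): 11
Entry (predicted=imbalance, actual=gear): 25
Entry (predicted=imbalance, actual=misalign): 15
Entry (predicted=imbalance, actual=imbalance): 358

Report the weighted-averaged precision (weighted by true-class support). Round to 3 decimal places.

0.833

Per-class precision (TP/(TP+FP)):
  bearing: TP=258, FP=20+14+12=46 → 258/304 = 0.8487
  gear: TP=98, FP=24+10+13=47 → 98/145 = 0.6759
  misalign: TP=331, FP=18+24+18=60 → 331/391 = 0.8465
  imbalance: TP=358, FP=11+25+15=51 → 358/409 = 0.8753
Weighted-precision = Σ (supportᵢ/N)·precisionᵢ with N=1249: (311/1249)·0.8487 + (167/1249)·0.6759 + (370/1249)·0.8465 + (401/1249)·0.8753 = 0.833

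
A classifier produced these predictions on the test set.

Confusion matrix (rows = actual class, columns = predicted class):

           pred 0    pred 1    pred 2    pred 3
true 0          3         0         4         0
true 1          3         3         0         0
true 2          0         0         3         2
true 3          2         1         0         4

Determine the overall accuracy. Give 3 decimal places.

0.520

Accuracy = trace / total = (3+3+3+4=13) / 25 = 13/25 = 0.520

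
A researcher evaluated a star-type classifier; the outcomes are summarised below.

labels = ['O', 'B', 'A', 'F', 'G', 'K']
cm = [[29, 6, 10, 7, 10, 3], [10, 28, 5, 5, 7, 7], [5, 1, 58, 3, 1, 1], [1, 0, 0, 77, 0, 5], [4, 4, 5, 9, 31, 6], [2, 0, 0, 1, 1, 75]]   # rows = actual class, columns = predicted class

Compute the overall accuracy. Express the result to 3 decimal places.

Accuracy = trace / total = (29+28+58+77+31+75=298) / 417 = 298/417 = 0.715

0.715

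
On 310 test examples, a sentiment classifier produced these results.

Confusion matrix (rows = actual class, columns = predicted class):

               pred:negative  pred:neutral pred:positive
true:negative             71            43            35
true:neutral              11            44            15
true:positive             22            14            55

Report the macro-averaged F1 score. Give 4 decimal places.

Per-class F1 score (2·TP/(2·TP+FP+FN)):
  negative: TP=71, FP=11+22=33, FN=43+35=78 → 142/253 = 0.56126
  neutral: TP=44, FP=43+14=57, FN=11+15=26 → 88/171 = 0.51462
  positive: TP=55, FP=35+15=50, FN=22+14=36 → 110/196 = 0.56122
Macro-F1 score = mean = (0.56126 + 0.51462 + 0.56122) / 3 = 0.5457

0.5457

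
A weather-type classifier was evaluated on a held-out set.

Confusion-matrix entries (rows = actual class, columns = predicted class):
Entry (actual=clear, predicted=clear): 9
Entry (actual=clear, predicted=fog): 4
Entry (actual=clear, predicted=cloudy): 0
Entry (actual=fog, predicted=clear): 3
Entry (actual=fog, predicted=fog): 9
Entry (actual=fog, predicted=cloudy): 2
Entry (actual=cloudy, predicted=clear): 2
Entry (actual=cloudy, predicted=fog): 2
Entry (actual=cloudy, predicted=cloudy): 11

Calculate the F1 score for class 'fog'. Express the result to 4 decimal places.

Take TP from the diagonal, FP from the rest of the 'fog' prediction marginal, FN from the rest of the 'fog' actual marginal.
F1 score = 2·TP/(2·TP+FP+FN).
fog: TP=9, FP=4+2=6, FN=3+2=5 → 18/29 = 0.62069

0.6207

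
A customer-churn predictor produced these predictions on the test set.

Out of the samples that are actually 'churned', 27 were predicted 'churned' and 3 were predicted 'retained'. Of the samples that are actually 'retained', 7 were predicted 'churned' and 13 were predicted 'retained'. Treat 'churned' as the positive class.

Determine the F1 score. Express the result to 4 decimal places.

0.8438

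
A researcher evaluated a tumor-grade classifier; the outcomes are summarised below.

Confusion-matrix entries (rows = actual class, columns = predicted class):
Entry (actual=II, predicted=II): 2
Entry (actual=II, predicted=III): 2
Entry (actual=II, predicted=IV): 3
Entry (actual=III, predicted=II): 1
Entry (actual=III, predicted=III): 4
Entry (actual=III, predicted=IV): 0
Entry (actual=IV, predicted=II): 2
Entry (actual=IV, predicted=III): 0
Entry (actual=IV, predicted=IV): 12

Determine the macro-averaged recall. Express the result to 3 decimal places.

Per-class recall (TP/(TP+FN)):
  II: TP=2, FN=2+3=5 → 2/7 = 0.2857
  III: TP=4, FN=1+0=1 → 4/5 = 0.8000
  IV: TP=12, FN=2+0=2 → 12/14 = 0.8571
Macro-recall = mean = (0.2857 + 0.8000 + 0.8571) / 3 = 0.648

0.648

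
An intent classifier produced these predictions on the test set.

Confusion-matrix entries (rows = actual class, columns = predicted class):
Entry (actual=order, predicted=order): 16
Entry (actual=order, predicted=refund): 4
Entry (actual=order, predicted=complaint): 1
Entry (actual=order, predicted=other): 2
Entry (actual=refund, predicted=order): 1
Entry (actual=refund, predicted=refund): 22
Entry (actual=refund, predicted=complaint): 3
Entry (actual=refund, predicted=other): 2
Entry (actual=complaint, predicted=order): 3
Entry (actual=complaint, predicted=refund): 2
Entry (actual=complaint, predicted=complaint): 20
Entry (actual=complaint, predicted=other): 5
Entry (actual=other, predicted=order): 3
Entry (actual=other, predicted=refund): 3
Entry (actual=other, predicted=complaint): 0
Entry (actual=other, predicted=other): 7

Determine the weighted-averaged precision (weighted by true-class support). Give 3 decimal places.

0.708

Per-class precision (TP/(TP+FP)):
  order: TP=16, FP=1+3+3=7 → 16/23 = 0.6957
  refund: TP=22, FP=4+2+3=9 → 22/31 = 0.7097
  complaint: TP=20, FP=1+3+0=4 → 20/24 = 0.8333
  other: TP=7, FP=2+2+5=9 → 7/16 = 0.4375
Weighted-precision = Σ (supportᵢ/N)·precisionᵢ with N=94: (23/94)·0.6957 + (28/94)·0.7097 + (30/94)·0.8333 + (13/94)·0.4375 = 0.708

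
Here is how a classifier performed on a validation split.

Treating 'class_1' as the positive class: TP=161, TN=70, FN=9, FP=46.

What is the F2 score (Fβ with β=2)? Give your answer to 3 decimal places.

Fβ = (1+β²)·TP / ((1+β²)·TP + β²·FN + FP), with β²=4
= 5·161 / (5·161 + 4·9 + 46) = 0.908

0.908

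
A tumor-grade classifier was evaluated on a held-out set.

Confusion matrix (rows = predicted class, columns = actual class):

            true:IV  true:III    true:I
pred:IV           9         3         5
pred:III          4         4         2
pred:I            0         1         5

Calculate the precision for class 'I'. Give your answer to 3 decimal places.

0.833

precision = TP/(TP+FP).
I: TP=5, FP=0+1=1 → 5/6 = 0.8333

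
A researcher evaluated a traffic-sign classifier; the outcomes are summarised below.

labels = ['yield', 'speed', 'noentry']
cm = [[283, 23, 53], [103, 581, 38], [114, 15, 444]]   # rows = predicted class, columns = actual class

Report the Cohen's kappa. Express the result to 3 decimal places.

Observed agreement pₒ = trace/N = 1308/1654 = 0.7908
Expected agreement pₑ = Σ (rowᵢ·colᵢ)/N² = (500·359 + 619·722 + 535·573)/1654² = 0.3410
κ = (pₒ − pₑ)/(1 − pₑ) = (0.7908 − 0.3410)/(1 − 0.3410) = 0.683

0.683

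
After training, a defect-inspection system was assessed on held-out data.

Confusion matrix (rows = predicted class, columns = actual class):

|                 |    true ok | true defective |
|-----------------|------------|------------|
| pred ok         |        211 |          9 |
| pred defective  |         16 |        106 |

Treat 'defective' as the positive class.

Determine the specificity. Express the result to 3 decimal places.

Specificity = TN/(TN+FP) = 211/(211+16) = 0.930

0.930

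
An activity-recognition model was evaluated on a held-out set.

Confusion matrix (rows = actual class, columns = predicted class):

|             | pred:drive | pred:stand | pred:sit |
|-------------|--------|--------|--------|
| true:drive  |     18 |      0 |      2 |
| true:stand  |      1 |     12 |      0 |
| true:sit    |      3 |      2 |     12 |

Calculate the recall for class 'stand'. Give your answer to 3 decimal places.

recall = TP/(TP+FN).
stand: TP=12, FN=1+0=1 → 12/13 = 0.9231

0.923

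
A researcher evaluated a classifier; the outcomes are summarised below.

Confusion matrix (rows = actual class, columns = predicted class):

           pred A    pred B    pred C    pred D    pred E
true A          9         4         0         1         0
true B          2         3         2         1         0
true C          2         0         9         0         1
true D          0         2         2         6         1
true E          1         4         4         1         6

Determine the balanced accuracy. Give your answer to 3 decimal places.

0.538

Balanced accuracy = mean of per-class recall.
  A: recall = 9/14 = 0.6429
  B: recall = 3/8 = 0.3750
  C: recall = 9/12 = 0.7500
  D: recall = 6/11 = 0.5455
  E: recall = 6/16 = 0.3750
Mean = (0.6429 + 0.3750 + 0.7500 + 0.5455 + 0.3750) / 5 = 0.538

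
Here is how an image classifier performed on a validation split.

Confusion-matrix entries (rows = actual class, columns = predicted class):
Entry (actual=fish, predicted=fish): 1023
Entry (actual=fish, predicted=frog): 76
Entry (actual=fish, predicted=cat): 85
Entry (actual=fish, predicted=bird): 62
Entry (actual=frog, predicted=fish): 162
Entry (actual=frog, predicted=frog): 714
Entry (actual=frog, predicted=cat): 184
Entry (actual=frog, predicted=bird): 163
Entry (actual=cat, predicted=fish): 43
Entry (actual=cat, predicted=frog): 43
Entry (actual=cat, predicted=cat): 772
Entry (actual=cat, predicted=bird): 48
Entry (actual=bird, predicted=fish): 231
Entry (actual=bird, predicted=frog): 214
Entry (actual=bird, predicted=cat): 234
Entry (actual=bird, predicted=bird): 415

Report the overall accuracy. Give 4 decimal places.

0.6543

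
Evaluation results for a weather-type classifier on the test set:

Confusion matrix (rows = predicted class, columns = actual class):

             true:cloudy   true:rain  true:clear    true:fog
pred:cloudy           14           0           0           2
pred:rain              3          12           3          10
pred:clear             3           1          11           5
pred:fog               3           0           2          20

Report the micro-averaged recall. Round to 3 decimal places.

Micro-averaging pools counts across classes: ΣTP=57, ΣFP=32, ΣFN=32.
Micro-recall = TP/(TP+FN) on pooled counts = 0.640 (equals overall accuracy in single-label multiclass).

0.640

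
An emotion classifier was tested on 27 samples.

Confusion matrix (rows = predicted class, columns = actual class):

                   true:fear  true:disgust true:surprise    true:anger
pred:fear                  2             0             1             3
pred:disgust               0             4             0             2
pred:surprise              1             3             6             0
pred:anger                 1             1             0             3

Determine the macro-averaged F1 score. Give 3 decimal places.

0.535

Per-class F1 score (2·TP/(2·TP+FP+FN)):
  fear: TP=2, FP=0+1+3=4, FN=0+1+1=2 → 4/10 = 0.4000
  disgust: TP=4, FP=0+0+2=2, FN=0+3+1=4 → 8/14 = 0.5714
  surprise: TP=6, FP=1+3+0=4, FN=1+0+0=1 → 12/17 = 0.7059
  anger: TP=3, FP=1+1+0=2, FN=3+2+0=5 → 6/13 = 0.4615
Macro-F1 score = mean = (0.4000 + 0.5714 + 0.7059 + 0.4615) / 4 = 0.535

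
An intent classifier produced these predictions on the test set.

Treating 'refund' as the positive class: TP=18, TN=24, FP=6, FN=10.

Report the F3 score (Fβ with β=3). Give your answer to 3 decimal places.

Fβ = (1+β²)·TP / ((1+β²)·TP + β²·FN + FP), with β²=9
= 10·18 / (10·18 + 9·10 + 6) = 0.652

0.652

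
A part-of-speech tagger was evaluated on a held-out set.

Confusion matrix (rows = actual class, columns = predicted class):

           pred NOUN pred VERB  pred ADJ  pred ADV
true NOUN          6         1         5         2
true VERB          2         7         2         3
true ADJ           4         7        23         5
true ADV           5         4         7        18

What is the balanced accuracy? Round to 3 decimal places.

0.512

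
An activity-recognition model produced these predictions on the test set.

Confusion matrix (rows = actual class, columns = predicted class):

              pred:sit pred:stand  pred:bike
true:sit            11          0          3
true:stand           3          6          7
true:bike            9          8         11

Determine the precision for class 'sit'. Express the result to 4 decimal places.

precision = TP/(TP+FP).
sit: TP=11, FP=3+9=12 → 11/23 = 0.47826

0.4783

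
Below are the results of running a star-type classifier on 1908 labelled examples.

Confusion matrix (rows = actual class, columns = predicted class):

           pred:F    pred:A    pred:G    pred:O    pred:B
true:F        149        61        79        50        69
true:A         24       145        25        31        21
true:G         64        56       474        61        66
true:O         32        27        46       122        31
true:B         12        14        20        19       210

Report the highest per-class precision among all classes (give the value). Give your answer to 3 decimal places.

Per-class precision (TP/(TP+FP)):
  F: TP=149, FP=24+64+32+12=132 → 149/281 = 0.5302
  A: TP=145, FP=61+56+27+14=158 → 145/303 = 0.4785
  G: TP=474, FP=79+25+46+20=170 → 474/644 = 0.7360
  O: TP=122, FP=50+31+61+19=161 → 122/283 = 0.4311
  B: TP=210, FP=69+21+66+31=187 → 210/397 = 0.5290
Highest is class 'G' with precision = 0.736.

0.736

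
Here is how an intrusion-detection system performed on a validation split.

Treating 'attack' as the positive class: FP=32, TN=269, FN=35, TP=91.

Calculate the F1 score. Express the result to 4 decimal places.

Precision = TP/(TP+FP) = 91/123 = 0.7398
Recall = TP/(TP+FN) = 91/126 = 0.7222
F1 = 2·TP/(2·TP+FP+FN) = 182/249 = 0.7309

0.7309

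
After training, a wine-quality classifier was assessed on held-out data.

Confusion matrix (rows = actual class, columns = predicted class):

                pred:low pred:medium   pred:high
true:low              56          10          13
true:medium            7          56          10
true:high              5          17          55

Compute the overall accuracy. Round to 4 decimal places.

0.7293

Accuracy = trace / total = (56+56+55=167) / 229 = 167/229 = 0.7293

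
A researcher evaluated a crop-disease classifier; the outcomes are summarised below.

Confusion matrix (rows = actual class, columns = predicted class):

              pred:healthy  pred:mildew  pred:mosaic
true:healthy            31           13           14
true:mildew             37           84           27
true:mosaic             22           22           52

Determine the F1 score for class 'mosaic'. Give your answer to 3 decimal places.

Take TP from the diagonal, FP from the rest of the 'mosaic' prediction marginal, FN from the rest of the 'mosaic' actual marginal.
F1 score = 2·TP/(2·TP+FP+FN).
mosaic: TP=52, FP=14+27=41, FN=22+22=44 → 104/189 = 0.5503

0.550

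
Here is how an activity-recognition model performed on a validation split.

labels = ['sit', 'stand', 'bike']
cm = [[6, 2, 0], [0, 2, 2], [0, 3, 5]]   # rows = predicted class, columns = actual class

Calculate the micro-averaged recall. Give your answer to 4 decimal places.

0.6500

Micro-averaging pools counts across classes: ΣTP=13, ΣFP=7, ΣFN=7.
Micro-recall = TP/(TP+FN) on pooled counts = 0.6500 (equals overall accuracy in single-label multiclass).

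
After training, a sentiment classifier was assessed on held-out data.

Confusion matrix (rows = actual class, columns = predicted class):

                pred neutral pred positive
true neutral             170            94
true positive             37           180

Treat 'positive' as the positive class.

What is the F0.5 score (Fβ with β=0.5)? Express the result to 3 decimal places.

Fβ = (1+β²)·TP / ((1+β²)·TP + β²·FN + FP), with β²=1/4
= 1.25·180 / (1.25·180 + 0.25·37 + 94) = 0.685

0.685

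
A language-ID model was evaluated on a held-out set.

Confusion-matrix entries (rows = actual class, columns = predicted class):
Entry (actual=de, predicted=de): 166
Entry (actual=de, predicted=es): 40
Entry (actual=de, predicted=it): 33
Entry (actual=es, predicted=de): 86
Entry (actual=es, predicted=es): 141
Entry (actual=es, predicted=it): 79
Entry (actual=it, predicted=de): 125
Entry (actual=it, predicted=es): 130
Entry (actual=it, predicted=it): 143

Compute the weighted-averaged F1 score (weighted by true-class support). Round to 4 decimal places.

0.4698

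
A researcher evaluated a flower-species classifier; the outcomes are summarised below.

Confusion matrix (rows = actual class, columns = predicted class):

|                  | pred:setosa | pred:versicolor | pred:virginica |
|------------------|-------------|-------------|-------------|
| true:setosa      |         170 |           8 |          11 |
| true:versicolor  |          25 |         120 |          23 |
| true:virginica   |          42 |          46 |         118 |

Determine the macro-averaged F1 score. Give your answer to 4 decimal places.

0.7197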